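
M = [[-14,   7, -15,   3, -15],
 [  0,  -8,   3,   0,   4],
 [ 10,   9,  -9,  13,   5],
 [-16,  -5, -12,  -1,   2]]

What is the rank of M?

4

Row reduce to echelon form.
R3 ← R3 + (5/7)·R1: [0, 14, -138/7, 106/7, -40/7]
R4 ← R4 − (8/7)·R1: [0, -13, 36/7, -31/7, 134/7]
R3 ← R3 + (7/4)·R2: [0, 0, -405/28, 106/7, 9/7]
R4 ← R4 − (13/8)·R2: [0, 0, 15/56, -31/7, 177/14]
R4 ← R4 + (1/54)·R3: [0, 0, 0, -112/27, 38/3]
Echelon form has 4 nonzero rows, so rank(M) = 4.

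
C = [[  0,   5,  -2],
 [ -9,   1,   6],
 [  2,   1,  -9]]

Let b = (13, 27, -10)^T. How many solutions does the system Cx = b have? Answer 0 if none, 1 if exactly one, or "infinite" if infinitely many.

1

Row reduce the augmented matrix [C | b].
Swap R1 ↔ R2
R3 ← R3 + (2/9)·R1: [0, 11/9, -23/3, -4]
R3 ← R3 − (11/45)·R2: [0, 0, -323/45, -323/45]
The echelon form has 3 nonzero rows, and every pivot lies in the first 3 columns, so rank(C) = rank([C|b]) = 3.
The system is consistent.
rank = 3 = number of unknowns, so the solution is unique.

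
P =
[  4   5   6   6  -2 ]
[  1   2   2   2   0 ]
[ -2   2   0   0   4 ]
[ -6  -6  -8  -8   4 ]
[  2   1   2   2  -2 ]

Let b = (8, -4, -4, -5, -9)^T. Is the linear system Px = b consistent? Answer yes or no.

Row reduce the augmented matrix [P | b].
R2 ← R2 − (1/4)·R1: [0, 3/4, 1/2, 1/2, 1/2, -6]
R3 ← R3 + (1/2)·R1: [0, 9/2, 3, 3, 3, 0]
R4 ← R4 + (3/2)·R1: [0, 3/2, 1, 1, 1, 7]
R5 ← R5 − (1/2)·R1: [0, -3/2, -1, -1, -1, -13]
R3 ← R3 − (6)·R2: [0, 0, 0, 0, 0, 36]
R4 ← R4 − (2)·R2: [0, 0, 0, 0, 0, 19]
R5 ← R5 + (2)·R2: [0, 0, 0, 0, 0, -25]
R4 ← R4 − (19/36)·R3: [0, 0, 0, 0, 0, 0]
R5 ← R5 + (25/36)·R3: [0, 0, 0, 0, 0, 0]
The echelon form has 3 nonzero rows; the last pivot sits in the augmented column, so rank(P) = 2 but rank([P|b]) = 3.
Since the ranks differ, the system is inconsistent.

no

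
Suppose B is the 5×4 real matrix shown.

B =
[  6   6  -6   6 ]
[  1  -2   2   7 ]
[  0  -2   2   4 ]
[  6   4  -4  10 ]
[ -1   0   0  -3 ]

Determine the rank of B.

2

Row reduce to echelon form.
R2 ← R2 − (1/6)·R1: [0, -3, 3, 6]
R4 ← R4 − R1: [0, -2, 2, 4]
R5 ← R5 + (1/6)·R1: [0, 1, -1, -2]
R3 ← R3 − (2/3)·R2: [0, 0, 0, 0]
R4 ← R4 − (2/3)·R2: [0, 0, 0, 0]
R5 ← R5 + (1/3)·R2: [0, 0, 0, 0]
Echelon form has 2 nonzero rows, so rank(B) = 2.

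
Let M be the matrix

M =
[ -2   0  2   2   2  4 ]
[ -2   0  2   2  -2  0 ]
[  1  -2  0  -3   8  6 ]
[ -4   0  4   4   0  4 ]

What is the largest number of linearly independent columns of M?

3

Row reduce to echelon form.
R2 ← R2 − R1: [0, 0, 0, 0, -4, -4]
R3 ← R3 + (1/2)·R1: [0, -2, 1, -2, 9, 8]
R4 ← R4 − (2)·R1: [0, 0, 0, 0, -4, -4]
Swap R2 ↔ R3
R4 ← R4 − R3: [0, 0, 0, 0, 0, 0]
Echelon form has 3 nonzero rows, so rank(M) = 3.
The rank gives the maximum number of linearly independent columns: 3.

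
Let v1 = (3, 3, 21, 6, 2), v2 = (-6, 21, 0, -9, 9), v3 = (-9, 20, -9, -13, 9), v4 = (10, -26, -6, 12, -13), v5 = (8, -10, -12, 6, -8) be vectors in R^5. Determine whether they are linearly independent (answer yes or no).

Form the matrix with these vectors as rows and row reduce.
R2 ← R2 + (2)·R1: [0, 27, 42, 3, 13]
R3 ← R3 + (3)·R1: [0, 29, 54, 5, 15]
R4 ← R4 − (10/3)·R1: [0, -36, -76, -8, -59/3]
R5 ← R5 − (8/3)·R1: [0, -18, -68, -10, -40/3]
R3 ← R3 − (29/27)·R2: [0, 0, 80/9, 16/9, 28/27]
R4 ← R4 + (4/3)·R2: [0, 0, -20, -4, -7/3]
R5 ← R5 + (2/3)·R2: [0, 0, -40, -8, -14/3]
R4 ← R4 + (9/4)·R3: [0, 0, 0, 0, 0]
R5 ← R5 + (9/2)·R3: [0, 0, 0, 0, 0]
3 nonzero rows, so the 5 vectors span a space of dimension 3.
Since 3 < 5, the vectors are linearly dependent.

no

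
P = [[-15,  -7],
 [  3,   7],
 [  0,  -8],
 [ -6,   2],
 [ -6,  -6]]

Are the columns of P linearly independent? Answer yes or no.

yes

Row reduce P to echelon form.
R2 ← R2 + (1/5)·R1: [0, 28/5]
R4 ← R4 − (2/5)·R1: [0, 24/5]
R5 ← R5 − (2/5)·R1: [0, -16/5]
R3 ← R3 + (10/7)·R2: [0, 0]
R4 ← R4 − (6/7)·R2: [0, 0]
R5 ← R5 + (4/7)·R2: [0, 0]
2 pivots among 2 columns.
Every column is a pivot column, so the columns are linearly independent.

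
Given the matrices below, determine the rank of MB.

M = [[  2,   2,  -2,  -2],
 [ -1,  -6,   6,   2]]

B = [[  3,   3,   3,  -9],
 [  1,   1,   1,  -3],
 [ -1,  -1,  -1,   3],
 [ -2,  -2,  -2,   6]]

1

First compute MB:
[[ 14,  14,  14, -42],
 [-19, -19, -19,  57]]
Now row reduce the product.
R2 ← R2 + (19/14)·R1: [0, 0, 0, 0]
1 nonzero row, so rank(MB) = 1.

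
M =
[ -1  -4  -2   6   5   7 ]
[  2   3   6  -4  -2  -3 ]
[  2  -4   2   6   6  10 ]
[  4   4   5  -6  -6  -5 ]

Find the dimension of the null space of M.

2

Row reduce to echelon form.
R2 ← R2 + (2)·R1: [0, -5, 2, 8, 8, 11]
R3 ← R3 + (2)·R1: [0, -12, -2, 18, 16, 24]
R4 ← R4 + (4)·R1: [0, -12, -3, 18, 14, 23]
R3 ← R3 − (12/5)·R2: [0, 0, -34/5, -6/5, -16/5, -12/5]
R4 ← R4 − (12/5)·R2: [0, 0, -39/5, -6/5, -26/5, -17/5]
R4 ← R4 − (39/34)·R3: [0, 0, 0, 3/17, -26/17, -11/17]
4 nonzero rows, so rank(M) = 4.
M has 6 columns; by rank–nullity, nullity = 6 − 4 = 2.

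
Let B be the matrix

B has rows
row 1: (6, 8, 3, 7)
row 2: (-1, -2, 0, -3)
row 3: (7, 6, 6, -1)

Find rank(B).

Row reduce to echelon form.
R2 ← R2 + (1/6)·R1: [0, -2/3, 1/2, -11/6]
R3 ← R3 − (7/6)·R1: [0, -10/3, 5/2, -55/6]
R3 ← R3 − (5)·R2: [0, 0, 0, 0]
Echelon form has 2 nonzero rows, so rank(B) = 2.

2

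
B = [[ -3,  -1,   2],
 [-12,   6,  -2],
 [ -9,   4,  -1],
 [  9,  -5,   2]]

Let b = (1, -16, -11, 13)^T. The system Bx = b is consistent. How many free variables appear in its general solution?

1

Row reduce the augmented matrix [B | b].
R2 ← R2 − (4)·R1: [0, 10, -10, -20]
R3 ← R3 − (3)·R1: [0, 7, -7, -14]
R4 ← R4 + (3)·R1: [0, -8, 8, 16]
R3 ← R3 − (7/10)·R2: [0, 0, 0, 0]
R4 ← R4 + (4/5)·R2: [0, 0, 0, 0]
The echelon form has 2 nonzero rows, and every pivot lies in the first 3 columns, so rank(B) = rank([B|b]) = 2.
The system is consistent.
Free variables = (unknowns) − (rank) = 3 − 2 = 1.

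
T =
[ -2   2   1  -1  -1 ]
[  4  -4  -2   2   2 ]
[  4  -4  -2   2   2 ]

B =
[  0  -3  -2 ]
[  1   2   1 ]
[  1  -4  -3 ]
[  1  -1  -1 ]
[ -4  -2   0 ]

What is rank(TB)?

1

First compute TB:
[[  6,   9,   4],
 [-12, -18,  -8],
 [-12, -18,  -8]]
Now row reduce the product.
R2 ← R2 + (2)·R1: [0, 0, 0]
R3 ← R3 + (2)·R1: [0, 0, 0]
1 nonzero row, so rank(TB) = 1.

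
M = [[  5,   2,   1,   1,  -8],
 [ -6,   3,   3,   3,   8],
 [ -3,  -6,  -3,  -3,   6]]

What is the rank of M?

Row reduce to echelon form.
R2 ← R2 + (6/5)·R1: [0, 27/5, 21/5, 21/5, -8/5]
R3 ← R3 + (3/5)·R1: [0, -24/5, -12/5, -12/5, 6/5]
R3 ← R3 + (8/9)·R2: [0, 0, 4/3, 4/3, -2/9]
Echelon form has 3 nonzero rows, so rank(M) = 3.

3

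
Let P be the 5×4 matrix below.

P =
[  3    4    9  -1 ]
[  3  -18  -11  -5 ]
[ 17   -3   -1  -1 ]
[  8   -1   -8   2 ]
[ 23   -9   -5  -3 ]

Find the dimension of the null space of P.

0

Row reduce to echelon form.
R2 ← R2 − R1: [0, -22, -20, -4]
R3 ← R3 − (17/3)·R1: [0, -77/3, -52, 14/3]
R4 ← R4 − (8/3)·R1: [0, -35/3, -32, 14/3]
R5 ← R5 − (23/3)·R1: [0, -119/3, -74, 14/3]
R3 ← R3 − (7/6)·R2: [0, 0, -86/3, 28/3]
R4 ← R4 − (35/66)·R2: [0, 0, -706/33, 224/33]
R5 ← R5 − (119/66)·R2: [0, 0, -1252/33, 392/33]
R4 ← R4 − (353/473)·R3: [0, 0, 0, -84/473]
R5 ← R5 − (626/473)·R3: [0, 0, 0, -224/473]
R5 ← R5 − (8/3)·R4: [0, 0, 0, 0]
4 nonzero rows, so rank(P) = 4.
P has 4 columns; by rank–nullity, nullity = 4 − 4 = 0.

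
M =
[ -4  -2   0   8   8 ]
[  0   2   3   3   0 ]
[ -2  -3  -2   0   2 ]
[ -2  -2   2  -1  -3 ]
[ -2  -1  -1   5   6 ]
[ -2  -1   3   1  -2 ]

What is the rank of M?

Row reduce to echelon form.
R3 ← R3 − (1/2)·R1: [0, -2, -2, -4, -2]
R4 ← R4 − (1/2)·R1: [0, -1, 2, -5, -7]
R5 ← R5 − (1/2)·R1: [0, 0, -1, 1, 2]
R6 ← R6 − (1/2)·R1: [0, 0, 3, -3, -6]
R3 ← R3 + R2: [0, 0, 1, -1, -2]
R4 ← R4 + (1/2)·R2: [0, 0, 7/2, -7/2, -7]
R4 ← R4 − (7/2)·R3: [0, 0, 0, 0, 0]
R5 ← R5 + R3: [0, 0, 0, 0, 0]
R6 ← R6 − (3)·R3: [0, 0, 0, 0, 0]
Echelon form has 3 nonzero rows, so rank(M) = 3.

3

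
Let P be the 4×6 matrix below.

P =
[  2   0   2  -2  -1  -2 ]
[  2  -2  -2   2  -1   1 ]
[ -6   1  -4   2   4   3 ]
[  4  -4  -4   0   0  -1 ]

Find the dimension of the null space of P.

Row reduce to echelon form.
R2 ← R2 − R1: [0, -2, -4, 4, 0, 3]
R3 ← R3 + (3)·R1: [0, 1, 2, -4, 1, -3]
R4 ← R4 − (2)·R1: [0, -4, -8, 4, 2, 3]
R3 ← R3 + (1/2)·R2: [0, 0, 0, -2, 1, -3/2]
R4 ← R4 − (2)·R2: [0, 0, 0, -4, 2, -3]
R4 ← R4 − (2)·R3: [0, 0, 0, 0, 0, 0]
3 nonzero rows, so rank(P) = 3.
P has 6 columns; by rank–nullity, nullity = 6 − 3 = 3.

3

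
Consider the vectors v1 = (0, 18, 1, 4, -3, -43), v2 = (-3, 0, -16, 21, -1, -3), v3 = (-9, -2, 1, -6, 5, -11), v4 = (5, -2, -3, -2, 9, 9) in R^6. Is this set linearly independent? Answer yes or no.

yes

Form the matrix with these vectors as rows and row reduce.
Swap R1 ↔ R2
R3 ← R3 − (3)·R1: [0, -2, 49, -69, 8, -2]
R4 ← R4 + (5/3)·R1: [0, -2, -89/3, 33, 22/3, 4]
R3 ← R3 + (1/9)·R2: [0, 0, 442/9, -617/9, 23/3, -61/9]
R4 ← R4 + (1/9)·R2: [0, 0, -266/9, 301/9, 7, -7/9]
R4 ← R4 + (133/221)·R3: [0, 0, 0, -5180/663, 7700/663, -3220/663]
4 nonzero rows, so the 4 vectors span a space of dimension 4.
Since 4 = 4, the vectors are linearly independent.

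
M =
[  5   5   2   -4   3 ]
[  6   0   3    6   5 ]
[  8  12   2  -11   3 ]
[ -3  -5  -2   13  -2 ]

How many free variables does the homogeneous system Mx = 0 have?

Row reduce to echelon form.
R2 ← R2 − (6/5)·R1: [0, -6, 3/5, 54/5, 7/5]
R3 ← R3 − (8/5)·R1: [0, 4, -6/5, -23/5, -9/5]
R4 ← R4 + (3/5)·R1: [0, -2, -4/5, 53/5, -1/5]
R3 ← R3 + (2/3)·R2: [0, 0, -4/5, 13/5, -13/15]
R4 ← R4 − (1/3)·R2: [0, 0, -1, 7, -2/3]
R4 ← R4 − (5/4)·R3: [0, 0, 0, 15/4, 5/12]
4 nonzero rows, so rank(M) = 4.
M has 5 columns; by rank–nullity, nullity = 5 − 4 = 1.

1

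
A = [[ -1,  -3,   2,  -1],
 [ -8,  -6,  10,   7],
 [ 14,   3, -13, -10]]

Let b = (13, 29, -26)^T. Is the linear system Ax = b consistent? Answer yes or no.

Row reduce the augmented matrix [A | b].
R2 ← R2 − (8)·R1: [0, 18, -6, 15, -75]
R3 ← R3 + (14)·R1: [0, -39, 15, -24, 156]
R3 ← R3 + (13/6)·R2: [0, 0, 2, 17/2, -13/2]
The echelon form has 3 nonzero rows, and every pivot lies in the first 4 columns, so rank(A) = rank([A|b]) = 3.
The system is consistent.

yes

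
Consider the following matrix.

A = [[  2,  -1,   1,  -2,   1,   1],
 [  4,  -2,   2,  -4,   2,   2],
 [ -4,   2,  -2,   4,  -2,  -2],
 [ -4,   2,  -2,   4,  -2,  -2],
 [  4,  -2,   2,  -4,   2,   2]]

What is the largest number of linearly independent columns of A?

1

Row reduce to echelon form.
R2 ← R2 − (2)·R1: [0, 0, 0, 0, 0, 0]
R3 ← R3 + (2)·R1: [0, 0, 0, 0, 0, 0]
R4 ← R4 + (2)·R1: [0, 0, 0, 0, 0, 0]
R5 ← R5 − (2)·R1: [0, 0, 0, 0, 0, 0]
Echelon form has 1 nonzero row, so rank(A) = 1.
The rank gives the maximum number of linearly independent columns: 1.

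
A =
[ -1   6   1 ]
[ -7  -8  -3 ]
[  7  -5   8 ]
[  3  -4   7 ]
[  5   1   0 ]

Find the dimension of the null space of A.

0

Row reduce to echelon form.
R2 ← R2 − (7)·R1: [0, -50, -10]
R3 ← R3 + (7)·R1: [0, 37, 15]
R4 ← R4 + (3)·R1: [0, 14, 10]
R5 ← R5 + (5)·R1: [0, 31, 5]
R3 ← R3 + (37/50)·R2: [0, 0, 38/5]
R4 ← R4 + (7/25)·R2: [0, 0, 36/5]
R5 ← R5 + (31/50)·R2: [0, 0, -6/5]
R4 ← R4 − (18/19)·R3: [0, 0, 0]
R5 ← R5 + (3/19)·R3: [0, 0, 0]
3 nonzero rows, so rank(A) = 3.
A has 3 columns; by rank–nullity, nullity = 3 − 3 = 0.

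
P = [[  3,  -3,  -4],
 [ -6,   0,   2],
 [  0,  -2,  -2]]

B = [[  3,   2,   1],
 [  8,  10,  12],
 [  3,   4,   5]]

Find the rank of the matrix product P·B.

2

First compute PB:
[[-27, -40, -53],
 [-12,  -4,   4],
 [-22, -28, -34]]
Now row reduce the product.
R2 ← R2 − (4/9)·R1: [0, 124/9, 248/9]
R3 ← R3 − (22/27)·R1: [0, 124/27, 248/27]
R3 ← R3 − (1/3)·R2: [0, 0, 0]
2 nonzero rows, so rank(PB) = 2.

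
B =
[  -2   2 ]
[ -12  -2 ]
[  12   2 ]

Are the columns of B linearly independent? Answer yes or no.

yes

Row reduce B to echelon form.
R2 ← R2 − (6)·R1: [0, -14]
R3 ← R3 + (6)·R1: [0, 14]
R3 ← R3 + R2: [0, 0]
2 pivots among 2 columns.
Every column is a pivot column, so the columns are linearly independent.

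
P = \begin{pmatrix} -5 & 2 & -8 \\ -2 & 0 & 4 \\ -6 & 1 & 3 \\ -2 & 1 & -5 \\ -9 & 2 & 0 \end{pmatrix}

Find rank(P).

Row reduce to echelon form.
R2 ← R2 − (2/5)·R1: [0, -4/5, 36/5]
R3 ← R3 − (6/5)·R1: [0, -7/5, 63/5]
R4 ← R4 − (2/5)·R1: [0, 1/5, -9/5]
R5 ← R5 − (9/5)·R1: [0, -8/5, 72/5]
R3 ← R3 − (7/4)·R2: [0, 0, 0]
R4 ← R4 + (1/4)·R2: [0, 0, 0]
R5 ← R5 − (2)·R2: [0, 0, 0]
Echelon form has 2 nonzero rows, so rank(P) = 2.

2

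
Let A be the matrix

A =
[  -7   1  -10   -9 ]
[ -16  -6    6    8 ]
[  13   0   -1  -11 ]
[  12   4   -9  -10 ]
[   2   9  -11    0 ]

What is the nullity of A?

Row reduce to echelon form.
R2 ← R2 − (16/7)·R1: [0, -58/7, 202/7, 200/7]
R3 ← R3 + (13/7)·R1: [0, 13/7, -137/7, -194/7]
R4 ← R4 + (12/7)·R1: [0, 40/7, -183/7, -178/7]
R5 ← R5 + (2/7)·R1: [0, 65/7, -97/7, -18/7]
R3 ← R3 + (13/58)·R2: [0, 0, -380/29, -618/29]
R4 ← R4 + (20/29)·R2: [0, 0, -181/29, -166/29]
R5 ← R5 + (65/58)·R2: [0, 0, 536/29, 854/29]
R4 ← R4 − (181/380)·R3: [0, 0, 0, 841/190]
R5 ← R5 + (134/95)·R3: [0, 0, 0, -58/95]
R5 ← R5 + (4/29)·R4: [0, 0, 0, 0]
4 nonzero rows, so rank(A) = 4.
A has 4 columns; by rank–nullity, nullity = 4 − 4 = 0.

0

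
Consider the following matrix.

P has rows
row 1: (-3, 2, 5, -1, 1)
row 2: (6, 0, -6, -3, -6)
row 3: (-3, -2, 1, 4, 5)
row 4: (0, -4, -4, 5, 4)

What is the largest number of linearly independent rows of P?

2

Row reduce to echelon form.
R2 ← R2 + (2)·R1: [0, 4, 4, -5, -4]
R3 ← R3 − R1: [0, -4, -4, 5, 4]
R3 ← R3 + R2: [0, 0, 0, 0, 0]
R4 ← R4 + R2: [0, 0, 0, 0, 0]
Echelon form has 2 nonzero rows, so rank(P) = 2.
The rank gives the maximum number of linearly independent rows: 2.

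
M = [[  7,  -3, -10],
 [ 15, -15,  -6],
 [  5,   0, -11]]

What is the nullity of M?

1

Row reduce to echelon form.
R2 ← R2 − (15/7)·R1: [0, -60/7, 108/7]
R3 ← R3 − (5/7)·R1: [0, 15/7, -27/7]
R3 ← R3 + (1/4)·R2: [0, 0, 0]
2 nonzero rows, so rank(M) = 2.
M has 3 columns; by rank–nullity, nullity = 3 − 2 = 1.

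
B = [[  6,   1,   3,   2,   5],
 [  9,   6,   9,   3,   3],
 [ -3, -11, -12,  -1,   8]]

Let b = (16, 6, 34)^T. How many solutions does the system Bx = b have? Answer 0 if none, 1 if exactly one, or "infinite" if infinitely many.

infinite

Row reduce the augmented matrix [B | b].
R2 ← R2 − (3/2)·R1: [0, 9/2, 9/2, 0, -9/2, -18]
R3 ← R3 + (1/2)·R1: [0, -21/2, -21/2, 0, 21/2, 42]
R3 ← R3 + (7/3)·R2: [0, 0, 0, 0, 0, 0]
The echelon form has 2 nonzero rows, and every pivot lies in the first 5 columns, so rank(B) = rank([B|b]) = 2.
The system is consistent.
rank = 2 < 5 unknowns, so there are infinitely many solutions.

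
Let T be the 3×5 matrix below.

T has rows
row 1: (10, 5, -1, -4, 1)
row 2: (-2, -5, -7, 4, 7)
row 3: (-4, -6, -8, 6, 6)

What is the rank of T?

Row reduce to echelon form.
R2 ← R2 + (1/5)·R1: [0, -4, -36/5, 16/5, 36/5]
R3 ← R3 + (2/5)·R1: [0, -4, -42/5, 22/5, 32/5]
R3 ← R3 − R2: [0, 0, -6/5, 6/5, -4/5]
Echelon form has 3 nonzero rows, so rank(T) = 3.

3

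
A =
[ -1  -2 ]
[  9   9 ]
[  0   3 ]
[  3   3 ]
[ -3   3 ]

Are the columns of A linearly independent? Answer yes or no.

yes

Row reduce A to echelon form.
R2 ← R2 + (9)·R1: [0, -9]
R4 ← R4 + (3)·R1: [0, -3]
R5 ← R5 − (3)·R1: [0, 9]
R3 ← R3 + (1/3)·R2: [0, 0]
R4 ← R4 − (1/3)·R2: [0, 0]
R5 ← R5 + R2: [0, 0]
2 pivots among 2 columns.
Every column is a pivot column, so the columns are linearly independent.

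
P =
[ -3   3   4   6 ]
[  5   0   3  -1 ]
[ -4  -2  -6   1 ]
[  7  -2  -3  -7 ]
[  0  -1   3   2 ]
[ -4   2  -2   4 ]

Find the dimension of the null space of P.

Row reduce to echelon form.
R2 ← R2 + (5/3)·R1: [0, 5, 29/3, 9]
R3 ← R3 − (4/3)·R1: [0, -6, -34/3, -7]
R4 ← R4 + (7/3)·R1: [0, 5, 19/3, 7]
R6 ← R6 − (4/3)·R1: [0, -2, -22/3, -4]
R3 ← R3 + (6/5)·R2: [0, 0, 4/15, 19/5]
R4 ← R4 − R2: [0, 0, -10/3, -2]
R5 ← R5 + (1/5)·R2: [0, 0, 74/15, 19/5]
R6 ← R6 + (2/5)·R2: [0, 0, -52/15, -2/5]
R4 ← R4 + (25/2)·R3: [0, 0, 0, 91/2]
R5 ← R5 − (37/2)·R3: [0, 0, 0, -133/2]
R6 ← R6 + (13)·R3: [0, 0, 0, 49]
R5 ← R5 + (19/13)·R4: [0, 0, 0, 0]
R6 ← R6 − (14/13)·R4: [0, 0, 0, 0]
4 nonzero rows, so rank(P) = 4.
P has 4 columns; by rank–nullity, nullity = 4 − 4 = 0.

0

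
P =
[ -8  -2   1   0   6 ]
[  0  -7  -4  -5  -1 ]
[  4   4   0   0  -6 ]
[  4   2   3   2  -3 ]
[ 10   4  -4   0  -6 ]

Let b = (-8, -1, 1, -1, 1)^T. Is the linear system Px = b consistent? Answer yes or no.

no

Row reduce the augmented matrix [P | b].
R3 ← R3 + (1/2)·R1: [0, 3, 1/2, 0, -3, -3]
R4 ← R4 + (1/2)·R1: [0, 1, 7/2, 2, 0, -5]
R5 ← R5 + (5/4)·R1: [0, 3/2, -11/4, 0, 3/2, -9]
R3 ← R3 + (3/7)·R2: [0, 0, -17/14, -15/7, -24/7, -24/7]
R4 ← R4 + (1/7)·R2: [0, 0, 41/14, 9/7, -1/7, -36/7]
R5 ← R5 + (3/14)·R2: [0, 0, -101/28, -15/14, 9/7, -129/14]
R4 ← R4 + (41/17)·R3: [0, 0, 0, -66/17, -143/17, -228/17]
R5 ← R5 − (101/34)·R3: [0, 0, 0, 90/17, 195/17, 33/34]
R5 ← R5 + (15/11)·R4: [0, 0, 0, 0, 0, -381/22]
The echelon form has 5 nonzero rows; the last pivot sits in the augmented column, so rank(P) = 4 but rank([P|b]) = 5.
Since the ranks differ, the system is inconsistent.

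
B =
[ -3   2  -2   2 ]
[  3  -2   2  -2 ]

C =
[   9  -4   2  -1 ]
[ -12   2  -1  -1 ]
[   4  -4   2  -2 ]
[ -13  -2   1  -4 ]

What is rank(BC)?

First compute BC:
[[-85,  20, -10,  -3],
 [ 85, -20,  10,   3]]
Now row reduce the product.
R2 ← R2 + R1: [0, 0, 0, 0]
1 nonzero row, so rank(BC) = 1.

1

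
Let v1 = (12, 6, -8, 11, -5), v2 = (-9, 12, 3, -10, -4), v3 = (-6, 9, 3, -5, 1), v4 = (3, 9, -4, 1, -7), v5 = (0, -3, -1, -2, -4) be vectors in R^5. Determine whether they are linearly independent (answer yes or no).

no

Form the matrix with these vectors as rows and row reduce.
R2 ← R2 + (3/4)·R1: [0, 33/2, -3, -7/4, -31/4]
R3 ← R3 + (1/2)·R1: [0, 12, -1, 1/2, -3/2]
R4 ← R4 − (1/4)·R1: [0, 15/2, -2, -7/4, -23/4]
R3 ← R3 − (8/11)·R2: [0, 0, 13/11, 39/22, 91/22]
R4 ← R4 − (5/11)·R2: [0, 0, -7/11, -21/22, -49/22]
R5 ← R5 + (2/11)·R2: [0, 0, -17/11, -51/22, -119/22]
R4 ← R4 + (7/13)·R3: [0, 0, 0, 0, 0]
R5 ← R5 + (17/13)·R3: [0, 0, 0, 0, 0]
3 nonzero rows, so the 5 vectors span a space of dimension 3.
Since 3 < 5, the vectors are linearly dependent.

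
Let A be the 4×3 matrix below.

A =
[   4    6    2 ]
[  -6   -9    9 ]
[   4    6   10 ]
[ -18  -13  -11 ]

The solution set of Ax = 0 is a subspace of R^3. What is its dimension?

Row reduce to echelon form.
R2 ← R2 + (3/2)·R1: [0, 0, 12]
R3 ← R3 − R1: [0, 0, 8]
R4 ← R4 + (9/2)·R1: [0, 14, -2]
Swap R2 ↔ R4
R4 ← R4 − (3/2)·R3: [0, 0, 0]
3 nonzero rows, so rank(A) = 3.
A has 3 columns; by rank–nullity, nullity = 3 − 3 = 0.

0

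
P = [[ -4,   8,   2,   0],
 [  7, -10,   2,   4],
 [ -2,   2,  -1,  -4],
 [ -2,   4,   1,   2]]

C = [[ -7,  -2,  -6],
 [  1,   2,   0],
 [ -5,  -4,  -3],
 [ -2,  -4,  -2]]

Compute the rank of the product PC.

3

First compute PC:
[[ 26,  16,  18],
 [-77, -58, -56],
 [ 29,  28,  23],
 [  9,   0,   5]]
Now row reduce the product.
R2 ← R2 + (77/26)·R1: [0, -138/13, -35/13]
R3 ← R3 − (29/26)·R1: [0, 132/13, 38/13]
R4 ← R4 − (9/26)·R1: [0, -72/13, -16/13]
R3 ← R3 + (22/23)·R2: [0, 0, 8/23]
R4 ← R4 − (12/23)·R2: [0, 0, 4/23]
R4 ← R4 − (1/2)·R3: [0, 0, 0]
3 nonzero rows, so rank(PC) = 3.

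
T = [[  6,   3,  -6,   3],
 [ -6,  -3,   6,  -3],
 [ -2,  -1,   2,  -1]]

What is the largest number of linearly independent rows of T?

Row reduce to echelon form.
R2 ← R2 + R1: [0, 0, 0, 0]
R3 ← R3 + (1/3)·R1: [0, 0, 0, 0]
Echelon form has 1 nonzero row, so rank(T) = 1.
The rank gives the maximum number of linearly independent rows: 1.

1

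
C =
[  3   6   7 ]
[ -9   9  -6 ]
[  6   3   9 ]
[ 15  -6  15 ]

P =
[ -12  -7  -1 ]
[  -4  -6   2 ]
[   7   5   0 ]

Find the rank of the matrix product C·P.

2

First compute CP:
[[-11, -22,   9],
 [ 30, -21,  27],
 [-21, -15,   0],
 [-51,   6, -27]]
Now row reduce the product.
R2 ← R2 + (30/11)·R1: [0, -81, 567/11]
R3 ← R3 − (21/11)·R1: [0, 27, -189/11]
R4 ← R4 − (51/11)·R1: [0, 108, -756/11]
R3 ← R3 + (1/3)·R2: [0, 0, 0]
R4 ← R4 + (4/3)·R2: [0, 0, 0]
2 nonzero rows, so rank(CP) = 2.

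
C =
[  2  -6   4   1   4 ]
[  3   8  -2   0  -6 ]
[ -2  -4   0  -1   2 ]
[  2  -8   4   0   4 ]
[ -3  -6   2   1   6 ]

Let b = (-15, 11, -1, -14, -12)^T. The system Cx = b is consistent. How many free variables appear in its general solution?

Row reduce the augmented matrix [C | b].
R2 ← R2 − (3/2)·R1: [0, 17, -8, -3/2, -12, 67/2]
R3 ← R3 + R1: [0, -10, 4, 0, 6, -16]
R4 ← R4 − R1: [0, -2, 0, -1, 0, 1]
R5 ← R5 + (3/2)·R1: [0, -15, 8, 5/2, 12, -69/2]
R3 ← R3 + (10/17)·R2: [0, 0, -12/17, -15/17, -18/17, 63/17]
R4 ← R4 + (2/17)·R2: [0, 0, -16/17, -20/17, -24/17, 84/17]
R5 ← R5 + (15/17)·R2: [0, 0, 16/17, 20/17, 24/17, -84/17]
R4 ← R4 − (4/3)·R3: [0, 0, 0, 0, 0, 0]
R5 ← R5 + (4/3)·R3: [0, 0, 0, 0, 0, 0]
The echelon form has 3 nonzero rows, and every pivot lies in the first 5 columns, so rank(C) = rank([C|b]) = 3.
The system is consistent.
Free variables = (unknowns) − (rank) = 5 − 3 = 2.

2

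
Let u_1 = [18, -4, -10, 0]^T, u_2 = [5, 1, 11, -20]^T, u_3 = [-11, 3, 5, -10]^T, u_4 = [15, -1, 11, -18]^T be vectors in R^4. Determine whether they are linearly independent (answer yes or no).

Form the matrix with these vectors as rows and row reduce.
R2 ← R2 − (5/18)·R1: [0, 19/9, 124/9, -20]
R3 ← R3 + (11/18)·R1: [0, 5/9, -10/9, -10]
R4 ← R4 − (5/6)·R1: [0, 7/3, 58/3, -18]
R3 ← R3 − (5/19)·R2: [0, 0, -90/19, -90/19]
R4 ← R4 − (21/19)·R2: [0, 0, 78/19, 78/19]
R4 ← R4 + (13/15)·R3: [0, 0, 0, 0]
3 nonzero rows, so the 4 vectors span a space of dimension 3.
Since 3 < 4, the vectors are linearly dependent.

no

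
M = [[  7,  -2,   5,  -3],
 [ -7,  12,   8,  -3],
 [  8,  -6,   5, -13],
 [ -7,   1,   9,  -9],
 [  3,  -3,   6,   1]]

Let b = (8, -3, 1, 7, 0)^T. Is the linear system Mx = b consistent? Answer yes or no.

no

Row reduce the augmented matrix [M | b].
R2 ← R2 + R1: [0, 10, 13, -6, 5]
R3 ← R3 − (8/7)·R1: [0, -26/7, -5/7, -67/7, -57/7]
R4 ← R4 + R1: [0, -1, 14, -12, 15]
R5 ← R5 − (3/7)·R1: [0, -15/7, 27/7, 16/7, -24/7]
R3 ← R3 + (13/35)·R2: [0, 0, 144/35, -59/5, -44/7]
R4 ← R4 + (1/10)·R2: [0, 0, 153/10, -63/5, 31/2]
R5 ← R5 + (3/14)·R2: [0, 0, 93/14, 1, -33/14]
R4 ← R4 − (119/32)·R3: [0, 0, 0, 1001/32, 311/8]
R5 ← R5 − (155/96)·R3: [0, 0, 0, 1925/96, 187/24]
R5 ← R5 − (25/39)·R4: [0, 0, 0, 0, -668/39]
The echelon form has 5 nonzero rows; the last pivot sits in the augmented column, so rank(M) = 4 but rank([M|b]) = 5.
Since the ranks differ, the system is inconsistent.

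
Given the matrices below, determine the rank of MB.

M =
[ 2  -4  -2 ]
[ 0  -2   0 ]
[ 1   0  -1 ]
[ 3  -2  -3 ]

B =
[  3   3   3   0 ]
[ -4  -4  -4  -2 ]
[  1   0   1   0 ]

First compute MB:
[[ 20,  22,  20,   8],
 [  8,   8,   8,   4],
 [  2,   3,   2,   0],
 [ 14,  17,  14,   4]]
Now row reduce the product.
R2 ← R2 − (2/5)·R1: [0, -4/5, 0, 4/5]
R3 ← R3 − (1/10)·R1: [0, 4/5, 0, -4/5]
R4 ← R4 − (7/10)·R1: [0, 8/5, 0, -8/5]
R3 ← R3 + R2: [0, 0, 0, 0]
R4 ← R4 + (2)·R2: [0, 0, 0, 0]
2 nonzero rows, so rank(MB) = 2.

2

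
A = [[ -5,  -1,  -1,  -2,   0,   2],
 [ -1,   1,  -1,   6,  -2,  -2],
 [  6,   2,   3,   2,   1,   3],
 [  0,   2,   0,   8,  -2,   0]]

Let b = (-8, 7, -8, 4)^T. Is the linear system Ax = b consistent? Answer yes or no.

no

Row reduce the augmented matrix [A | b].
R2 ← R2 − (1/5)·R1: [0, 6/5, -4/5, 32/5, -2, -12/5, 43/5]
R3 ← R3 + (6/5)·R1: [0, 4/5, 9/5, -2/5, 1, 27/5, -88/5]
R3 ← R3 − (2/3)·R2: [0, 0, 7/3, -14/3, 7/3, 7, -70/3]
R4 ← R4 − (5/3)·R2: [0, 0, 4/3, -8/3, 4/3, 4, -31/3]
R4 ← R4 − (4/7)·R3: [0, 0, 0, 0, 0, 0, 3]
The echelon form has 4 nonzero rows; the last pivot sits in the augmented column, so rank(A) = 3 but rank([A|b]) = 4.
Since the ranks differ, the system is inconsistent.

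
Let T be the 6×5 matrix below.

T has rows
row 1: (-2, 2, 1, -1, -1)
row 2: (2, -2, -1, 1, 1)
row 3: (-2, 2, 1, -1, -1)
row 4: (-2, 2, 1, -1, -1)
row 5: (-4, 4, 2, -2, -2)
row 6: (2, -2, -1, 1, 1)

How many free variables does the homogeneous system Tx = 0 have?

Row reduce to echelon form.
R2 ← R2 + R1: [0, 0, 0, 0, 0]
R3 ← R3 − R1: [0, 0, 0, 0, 0]
R4 ← R4 − R1: [0, 0, 0, 0, 0]
R5 ← R5 − (2)·R1: [0, 0, 0, 0, 0]
R6 ← R6 + R1: [0, 0, 0, 0, 0]
1 nonzero row, so rank(T) = 1.
T has 5 columns; by rank–nullity, nullity = 5 − 1 = 4.

4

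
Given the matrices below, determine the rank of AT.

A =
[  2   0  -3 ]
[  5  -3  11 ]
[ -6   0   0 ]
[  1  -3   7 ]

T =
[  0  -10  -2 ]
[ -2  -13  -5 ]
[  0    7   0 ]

First compute AT:
[[  0, -41,  -4],
 [  6,  66,   5],
 [  0,  60,  12],
 [  6,  78,  13]]
Now row reduce the product.
Swap R1 ↔ R2
R4 ← R4 − R1: [0, 12, 8]
R3 ← R3 + (60/41)·R2: [0, 0, 252/41]
R4 ← R4 + (12/41)·R2: [0, 0, 280/41]
R4 ← R4 − (10/9)·R3: [0, 0, 0]
3 nonzero rows, so rank(AT) = 3.

3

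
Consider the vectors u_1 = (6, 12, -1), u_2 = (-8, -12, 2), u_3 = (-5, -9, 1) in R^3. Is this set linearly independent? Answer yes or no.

Form the matrix with these vectors as rows and row reduce.
R2 ← R2 + (4/3)·R1: [0, 4, 2/3]
R3 ← R3 + (5/6)·R1: [0, 1, 1/6]
R3 ← R3 − (1/4)·R2: [0, 0, 0]
2 nonzero rows, so the 3 vectors span a space of dimension 2.
Since 2 < 3, the vectors are linearly dependent.

no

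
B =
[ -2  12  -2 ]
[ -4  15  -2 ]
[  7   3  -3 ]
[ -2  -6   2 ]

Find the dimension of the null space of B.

1

Row reduce to echelon form.
R2 ← R2 − (2)·R1: [0, -9, 2]
R3 ← R3 + (7/2)·R1: [0, 45, -10]
R4 ← R4 − R1: [0, -18, 4]
R3 ← R3 + (5)·R2: [0, 0, 0]
R4 ← R4 − (2)·R2: [0, 0, 0]
2 nonzero rows, so rank(B) = 2.
B has 3 columns; by rank–nullity, nullity = 3 − 2 = 1.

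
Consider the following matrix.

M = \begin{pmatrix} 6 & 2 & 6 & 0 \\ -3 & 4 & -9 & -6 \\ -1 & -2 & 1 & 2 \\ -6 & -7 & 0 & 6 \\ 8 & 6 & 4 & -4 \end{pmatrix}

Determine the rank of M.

Row reduce to echelon form.
R2 ← R2 + (1/2)·R1: [0, 5, -6, -6]
R3 ← R3 + (1/6)·R1: [0, -5/3, 2, 2]
R4 ← R4 + R1: [0, -5, 6, 6]
R5 ← R5 − (4/3)·R1: [0, 10/3, -4, -4]
R3 ← R3 + (1/3)·R2: [0, 0, 0, 0]
R4 ← R4 + R2: [0, 0, 0, 0]
R5 ← R5 − (2/3)·R2: [0, 0, 0, 0]
Echelon form has 2 nonzero rows, so rank(M) = 2.

2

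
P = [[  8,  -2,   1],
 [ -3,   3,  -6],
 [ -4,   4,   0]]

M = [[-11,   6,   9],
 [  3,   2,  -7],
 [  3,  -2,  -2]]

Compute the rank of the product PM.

First compute PM:
[[-91,  42,  84],
 [ 24,   0, -36],
 [ 56, -16, -64]]
Now row reduce the product.
R2 ← R2 + (24/91)·R1: [0, 144/13, -180/13]
R3 ← R3 + (8/13)·R1: [0, 128/13, -160/13]
R3 ← R3 − (8/9)·R2: [0, 0, 0]
2 nonzero rows, so rank(PM) = 2.

2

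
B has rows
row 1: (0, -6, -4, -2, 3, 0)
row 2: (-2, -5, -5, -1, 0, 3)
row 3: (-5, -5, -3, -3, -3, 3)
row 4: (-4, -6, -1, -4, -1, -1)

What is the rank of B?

Row reduce to echelon form.
Swap R1 ↔ R2
R3 ← R3 − (5/2)·R1: [0, 15/2, 19/2, -1/2, -3, -9/2]
R4 ← R4 − (2)·R1: [0, 4, 9, -2, -1, -7]
R3 ← R3 + (5/4)·R2: [0, 0, 9/2, -3, 3/4, -9/2]
R4 ← R4 + (2/3)·R2: [0, 0, 19/3, -10/3, 1, -7]
R4 ← R4 − (38/27)·R3: [0, 0, 0, 8/9, -1/18, -2/3]
Echelon form has 4 nonzero rows, so rank(B) = 4.

4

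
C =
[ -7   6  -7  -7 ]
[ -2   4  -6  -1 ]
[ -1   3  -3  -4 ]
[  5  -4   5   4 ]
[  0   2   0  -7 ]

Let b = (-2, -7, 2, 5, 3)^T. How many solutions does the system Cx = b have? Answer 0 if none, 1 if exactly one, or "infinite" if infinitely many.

Row reduce the augmented matrix [C | b].
R2 ← R2 − (2/7)·R1: [0, 16/7, -4, 1, -45/7]
R3 ← R3 − (1/7)·R1: [0, 15/7, -2, -3, 16/7]
R4 ← R4 + (5/7)·R1: [0, 2/7, 0, -1, 25/7]
R3 ← R3 − (15/16)·R2: [0, 0, 7/4, -63/16, 133/16]
R4 ← R4 − (1/8)·R2: [0, 0, 1/2, -9/8, 35/8]
R5 ← R5 − (7/8)·R2: [0, 0, 7/2, -63/8, 69/8]
R4 ← R4 − (2/7)·R3: [0, 0, 0, 0, 2]
R5 ← R5 − (2)·R3: [0, 0, 0, 0, -8]
R5 ← R5 + (4)·R4: [0, 0, 0, 0, 0]
The echelon form has 4 nonzero rows; the last pivot sits in the augmented column, so rank(C) = 3 but rank([C|b]) = 4.
Since the ranks differ, the system is inconsistent.
It has no solutions.

0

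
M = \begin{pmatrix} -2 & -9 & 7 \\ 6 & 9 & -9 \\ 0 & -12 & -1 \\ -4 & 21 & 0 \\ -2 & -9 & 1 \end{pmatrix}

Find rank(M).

Row reduce to echelon form.
R2 ← R2 + (3)·R1: [0, -18, 12]
R4 ← R4 − (2)·R1: [0, 39, -14]
R5 ← R5 − R1: [0, 0, -6]
R3 ← R3 − (2/3)·R2: [0, 0, -9]
R4 ← R4 + (13/6)·R2: [0, 0, 12]
R4 ← R4 + (4/3)·R3: [0, 0, 0]
R5 ← R5 − (2/3)·R3: [0, 0, 0]
Echelon form has 3 nonzero rows, so rank(M) = 3.

3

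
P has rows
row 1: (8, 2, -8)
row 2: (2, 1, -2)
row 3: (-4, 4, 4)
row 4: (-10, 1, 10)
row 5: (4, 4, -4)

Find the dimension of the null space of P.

1

Row reduce to echelon form.
R2 ← R2 − (1/4)·R1: [0, 1/2, 0]
R3 ← R3 + (1/2)·R1: [0, 5, 0]
R4 ← R4 + (5/4)·R1: [0, 7/2, 0]
R5 ← R5 − (1/2)·R1: [0, 3, 0]
R3 ← R3 − (10)·R2: [0, 0, 0]
R4 ← R4 − (7)·R2: [0, 0, 0]
R5 ← R5 − (6)·R2: [0, 0, 0]
2 nonzero rows, so rank(P) = 2.
P has 3 columns; by rank–nullity, nullity = 3 − 2 = 1.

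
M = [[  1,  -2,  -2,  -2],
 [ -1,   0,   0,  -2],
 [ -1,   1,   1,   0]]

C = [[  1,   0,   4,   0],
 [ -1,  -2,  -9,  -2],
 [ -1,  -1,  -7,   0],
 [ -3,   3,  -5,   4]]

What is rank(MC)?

First compute MC:
[[ 11,   0,  46,  -4],
 [  5,  -6,   6,  -8],
 [ -3,  -3, -20,  -2]]
Now row reduce the product.
R2 ← R2 − (5/11)·R1: [0, -6, -164/11, -68/11]
R3 ← R3 + (3/11)·R1: [0, -3, -82/11, -34/11]
R3 ← R3 − (1/2)·R2: [0, 0, 0, 0]
2 nonzero rows, so rank(MC) = 2.

2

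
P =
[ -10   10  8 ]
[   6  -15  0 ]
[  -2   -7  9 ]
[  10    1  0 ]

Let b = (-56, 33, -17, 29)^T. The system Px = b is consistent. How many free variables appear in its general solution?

Row reduce the augmented matrix [P | b].
R2 ← R2 + (3/5)·R1: [0, -9, 24/5, -3/5]
R3 ← R3 − (1/5)·R1: [0, -9, 37/5, -29/5]
R4 ← R4 + R1: [0, 11, 8, -27]
R3 ← R3 − R2: [0, 0, 13/5, -26/5]
R4 ← R4 + (11/9)·R2: [0, 0, 208/15, -416/15]
R4 ← R4 − (16/3)·R3: [0, 0, 0, 0]
The echelon form has 3 nonzero rows, and every pivot lies in the first 3 columns, so rank(P) = rank([P|b]) = 3.
The system is consistent.
Free variables = (unknowns) − (rank) = 3 − 3 = 0.

0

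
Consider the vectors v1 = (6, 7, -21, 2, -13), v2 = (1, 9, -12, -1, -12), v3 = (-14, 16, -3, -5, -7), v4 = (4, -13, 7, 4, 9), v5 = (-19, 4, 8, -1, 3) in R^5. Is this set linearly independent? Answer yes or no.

no

Form the matrix with these vectors as rows and row reduce.
R2 ← R2 − (1/6)·R1: [0, 47/6, -17/2, -4/3, -59/6]
R3 ← R3 + (7/3)·R1: [0, 97/3, -52, -1/3, -112/3]
R4 ← R4 − (2/3)·R1: [0, -53/3, 21, 8/3, 53/3]
R5 ← R5 + (19/6)·R1: [0, 157/6, -117/2, 16/3, -229/6]
R3 ← R3 − (194/47)·R2: [0, 0, -795/47, 243/47, 153/47]
R4 ← R4 + (106/47)·R2: [0, 0, 86/47, -16/47, -212/47]
R5 ← R5 − (157/47)·R2: [0, 0, -1415/47, 460/47, -250/47]
R4 ← R4 + (86/795)·R3: [0, 0, 0, 58/265, -1102/265]
R5 ← R5 − (283/159)·R3: [0, 0, 0, 31/53, -589/53]
R5 ← R5 − (155/58)·R4: [0, 0, 0, 0, 0]
4 nonzero rows, so the 5 vectors span a space of dimension 4.
Since 4 < 5, the vectors are linearly dependent.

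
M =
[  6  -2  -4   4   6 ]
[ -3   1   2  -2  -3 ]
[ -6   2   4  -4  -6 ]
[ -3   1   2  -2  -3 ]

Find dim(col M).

1

Row reduce to echelon form.
R2 ← R2 + (1/2)·R1: [0, 0, 0, 0, 0]
R3 ← R3 + R1: [0, 0, 0, 0, 0]
R4 ← R4 + (1/2)·R1: [0, 0, 0, 0, 0]
Echelon form has 1 nonzero row, so rank(M) = 1.
The column space has dimension equal to the rank: 1.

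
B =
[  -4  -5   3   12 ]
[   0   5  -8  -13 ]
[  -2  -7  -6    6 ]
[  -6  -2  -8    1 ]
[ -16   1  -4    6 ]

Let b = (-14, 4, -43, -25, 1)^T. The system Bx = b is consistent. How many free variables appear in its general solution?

0

Row reduce the augmented matrix [B | b].
R3 ← R3 − (1/2)·R1: [0, -9/2, -15/2, 0, -36]
R4 ← R4 − (3/2)·R1: [0, 11/2, -25/2, -17, -4]
R5 ← R5 − (4)·R1: [0, 21, -16, -42, 57]
R3 ← R3 + (9/10)·R2: [0, 0, -147/10, -117/10, -162/5]
R4 ← R4 − (11/10)·R2: [0, 0, -37/10, -27/10, -42/5]
R5 ← R5 − (21/5)·R2: [0, 0, 88/5, 63/5, 201/5]
R4 ← R4 − (37/147)·R3: [0, 0, 0, 12/49, -12/49]
R5 ← R5 + (176/147)·R3: [0, 0, 0, -69/49, 69/49]
R5 ← R5 + (23/4)·R4: [0, 0, 0, 0, 0]
The echelon form has 4 nonzero rows, and every pivot lies in the first 4 columns, so rank(B) = rank([B|b]) = 4.
The system is consistent.
Free variables = (unknowns) − (rank) = 4 − 4 = 0.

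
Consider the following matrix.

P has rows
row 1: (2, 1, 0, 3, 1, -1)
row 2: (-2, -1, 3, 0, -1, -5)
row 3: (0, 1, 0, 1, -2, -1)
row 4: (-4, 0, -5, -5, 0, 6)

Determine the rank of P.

4

Row reduce to echelon form.
R2 ← R2 + R1: [0, 0, 3, 3, 0, -6]
R4 ← R4 + (2)·R1: [0, 2, -5, 1, 2, 4]
Swap R2 ↔ R3
R4 ← R4 − (2)·R2: [0, 0, -5, -1, 6, 6]
R4 ← R4 + (5/3)·R3: [0, 0, 0, 4, 6, -4]
Echelon form has 4 nonzero rows, so rank(P) = 4.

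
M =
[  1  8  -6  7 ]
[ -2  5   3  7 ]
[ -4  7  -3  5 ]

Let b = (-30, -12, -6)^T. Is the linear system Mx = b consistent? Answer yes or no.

Row reduce the augmented matrix [M | b].
R2 ← R2 + (2)·R1: [0, 21, -9, 21, -72]
R3 ← R3 + (4)·R1: [0, 39, -27, 33, -126]
R3 ← R3 − (13/7)·R2: [0, 0, -72/7, -6, 54/7]
The echelon form has 3 nonzero rows, and every pivot lies in the first 4 columns, so rank(M) = rank([M|b]) = 3.
The system is consistent.

yes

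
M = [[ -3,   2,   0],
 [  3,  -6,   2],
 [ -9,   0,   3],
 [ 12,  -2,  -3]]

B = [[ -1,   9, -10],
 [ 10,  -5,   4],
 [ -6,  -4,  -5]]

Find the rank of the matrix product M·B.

First compute MB:
[[ 23, -37,  38],
 [-75,  49, -64],
 [ -9, -93,  75],
 [-14, 130, -113]]
Now row reduce the product.
R2 ← R2 + (75/23)·R1: [0, -1648/23, 1378/23]
R3 ← R3 + (9/23)·R1: [0, -2472/23, 2067/23]
R4 ← R4 + (14/23)·R1: [0, 2472/23, -2067/23]
R3 ← R3 − (3/2)·R2: [0, 0, 0]
R4 ← R4 + (3/2)·R2: [0, 0, 0]
2 nonzero rows, so rank(MB) = 2.

2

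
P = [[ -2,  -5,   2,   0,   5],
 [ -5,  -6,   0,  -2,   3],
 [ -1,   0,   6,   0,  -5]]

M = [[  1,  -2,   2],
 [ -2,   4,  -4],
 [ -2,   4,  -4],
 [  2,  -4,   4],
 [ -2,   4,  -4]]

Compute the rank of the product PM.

First compute PM:
[[ -6,  12, -12],
 [ -3,   6,  -6],
 [ -3,   6,  -6]]
Now row reduce the product.
R2 ← R2 − (1/2)·R1: [0, 0, 0]
R3 ← R3 − (1/2)·R1: [0, 0, 0]
1 nonzero row, so rank(PM) = 1.

1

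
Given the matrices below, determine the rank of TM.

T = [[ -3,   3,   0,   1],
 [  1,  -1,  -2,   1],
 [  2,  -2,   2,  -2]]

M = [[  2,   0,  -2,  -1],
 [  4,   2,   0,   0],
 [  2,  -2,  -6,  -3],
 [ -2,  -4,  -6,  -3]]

First compute TM:
[[  4,   2,   0,   0],
 [ -8,  -2,   4,   2],
 [  4,   0,  -4,  -2]]
Now row reduce the product.
R2 ← R2 + (2)·R1: [0, 2, 4, 2]
R3 ← R3 − R1: [0, -2, -4, -2]
R3 ← R3 + R2: [0, 0, 0, 0]
2 nonzero rows, so rank(TM) = 2.

2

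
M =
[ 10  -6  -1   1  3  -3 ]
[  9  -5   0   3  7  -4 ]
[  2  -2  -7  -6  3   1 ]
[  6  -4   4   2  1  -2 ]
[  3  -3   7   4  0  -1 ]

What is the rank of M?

Row reduce to echelon form.
R2 ← R2 − (9/10)·R1: [0, 2/5, 9/10, 21/10, 43/10, -13/10]
R3 ← R3 − (1/5)·R1: [0, -4/5, -34/5, -31/5, 12/5, 8/5]
R4 ← R4 − (3/5)·R1: [0, -2/5, 23/5, 7/5, -4/5, -1/5]
R5 ← R5 − (3/10)·R1: [0, -6/5, 73/10, 37/10, -9/10, -1/10]
R3 ← R3 + (2)·R2: [0, 0, -5, -2, 11, -1]
R4 ← R4 + R2: [0, 0, 11/2, 7/2, 7/2, -3/2]
R5 ← R5 + (3)·R2: [0, 0, 10, 10, 12, -4]
R4 ← R4 + (11/10)·R3: [0, 0, 0, 13/10, 78/5, -13/5]
R5 ← R5 + (2)·R3: [0, 0, 0, 6, 34, -6]
R5 ← R5 − (60/13)·R4: [0, 0, 0, 0, -38, 6]
Echelon form has 5 nonzero rows, so rank(M) = 5.

5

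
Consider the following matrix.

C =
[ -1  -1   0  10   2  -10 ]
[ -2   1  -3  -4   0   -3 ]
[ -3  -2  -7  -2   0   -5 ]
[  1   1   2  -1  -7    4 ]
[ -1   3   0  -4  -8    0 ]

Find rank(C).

5

Row reduce to echelon form.
R2 ← R2 − (2)·R1: [0, 3, -3, -24, -4, 17]
R3 ← R3 − (3)·R1: [0, 1, -7, -32, -6, 25]
R4 ← R4 + R1: [0, 0, 2, 9, -5, -6]
R5 ← R5 − R1: [0, 4, 0, -14, -10, 10]
R3 ← R3 − (1/3)·R2: [0, 0, -6, -24, -14/3, 58/3]
R5 ← R5 − (4/3)·R2: [0, 0, 4, 18, -14/3, -38/3]
R4 ← R4 + (1/3)·R3: [0, 0, 0, 1, -59/9, 4/9]
R5 ← R5 + (2/3)·R3: [0, 0, 0, 2, -70/9, 2/9]
R5 ← R5 − (2)·R4: [0, 0, 0, 0, 16/3, -2/3]
Echelon form has 5 nonzero rows, so rank(C) = 5.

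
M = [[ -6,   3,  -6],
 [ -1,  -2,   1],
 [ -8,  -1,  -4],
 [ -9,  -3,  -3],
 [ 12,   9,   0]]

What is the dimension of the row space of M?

2

Row reduce to echelon form.
R2 ← R2 − (1/6)·R1: [0, -5/2, 2]
R3 ← R3 − (4/3)·R1: [0, -5, 4]
R4 ← R4 − (3/2)·R1: [0, -15/2, 6]
R5 ← R5 + (2)·R1: [0, 15, -12]
R3 ← R3 − (2)·R2: [0, 0, 0]
R4 ← R4 − (3)·R2: [0, 0, 0]
R5 ← R5 + (6)·R2: [0, 0, 0]
Echelon form has 2 nonzero rows, so rank(M) = 2.
The row space has dimension equal to the rank: 2.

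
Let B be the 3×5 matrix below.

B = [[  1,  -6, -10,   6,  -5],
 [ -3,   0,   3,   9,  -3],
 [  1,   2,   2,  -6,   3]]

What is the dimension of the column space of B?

Row reduce to echelon form.
R2 ← R2 + (3)·R1: [0, -18, -27, 27, -18]
R3 ← R3 − R1: [0, 8, 12, -12, 8]
R3 ← R3 + (4/9)·R2: [0, 0, 0, 0, 0]
Echelon form has 2 nonzero rows, so rank(B) = 2.
The column space has dimension equal to the rank: 2.

2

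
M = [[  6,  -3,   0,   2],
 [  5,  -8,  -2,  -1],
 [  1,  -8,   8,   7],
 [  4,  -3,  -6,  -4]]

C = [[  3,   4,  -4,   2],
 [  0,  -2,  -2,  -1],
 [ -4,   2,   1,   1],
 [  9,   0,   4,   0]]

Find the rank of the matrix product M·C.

First compute MC:
[[ 36,  30, -10,  15],
 [ 14,  32, -10,  16],
 [ 34,  36,  48,  18],
 [  0,  10, -32,   5]]
Now row reduce the product.
R2 ← R2 − (7/18)·R1: [0, 61/3, -55/9, 61/6]
R3 ← R3 − (17/18)·R1: [0, 23/3, 517/9, 23/6]
R3 ← R3 − (23/61)·R2: [0, 0, 10934/183, 0]
R4 ← R4 − (30/61)·R2: [0, 0, -5306/183, 0]
R4 ← R4 + (379/781)·R3: [0, 0, 0, 0]
3 nonzero rows, so rank(MC) = 3.

3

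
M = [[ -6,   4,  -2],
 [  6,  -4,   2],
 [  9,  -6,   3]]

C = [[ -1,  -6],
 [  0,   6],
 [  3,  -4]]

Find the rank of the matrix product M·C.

First compute MC:
[[  0,  68],
 [  0, -68],
 [  0, -102]]
Now row reduce the product.
R2 ← R2 + R1: [0, 0]
R3 ← R3 + (3/2)·R1: [0, 0]
1 nonzero row, so rank(MC) = 1.

1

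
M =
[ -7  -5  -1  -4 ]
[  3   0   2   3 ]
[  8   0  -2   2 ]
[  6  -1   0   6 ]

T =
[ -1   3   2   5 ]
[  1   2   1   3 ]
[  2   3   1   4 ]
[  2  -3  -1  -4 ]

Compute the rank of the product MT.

3

First compute MT:
[[ -8, -22, -16, -38],
 [  7,   6,   5,  11],
 [ -8,  12,  12,  24],
 [  5,  -2,   5,   3]]
Now row reduce the product.
R2 ← R2 + (7/8)·R1: [0, -53/4, -9, -89/4]
R3 ← R3 − R1: [0, 34, 28, 62]
R4 ← R4 + (5/8)·R1: [0, -63/4, -5, -83/4]
R3 ← R3 + (136/53)·R2: [0, 0, 260/53, 260/53]
R4 ← R4 − (63/53)·R2: [0, 0, 302/53, 302/53]
R4 ← R4 − (151/130)·R3: [0, 0, 0, 0]
3 nonzero rows, so rank(MT) = 3.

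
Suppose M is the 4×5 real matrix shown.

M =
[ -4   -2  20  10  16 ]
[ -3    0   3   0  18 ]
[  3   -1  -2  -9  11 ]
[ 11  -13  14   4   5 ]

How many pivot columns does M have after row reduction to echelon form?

Row reduce to echelon form.
R2 ← R2 − (3/4)·R1: [0, 3/2, -12, -15/2, 6]
R3 ← R3 + (3/4)·R1: [0, -5/2, 13, -3/2, 23]
R4 ← R4 + (11/4)·R1: [0, -37/2, 69, 63/2, 49]
R3 ← R3 + (5/3)·R2: [0, 0, -7, -14, 33]
R4 ← R4 + (37/3)·R2: [0, 0, -79, -61, 123]
R4 ← R4 − (79/7)·R3: [0, 0, 0, 97, -1746/7]
Echelon form has 4 nonzero rows, so rank(M) = 4.
Each nonzero row contributes one pivot column: 4 pivot columns.

4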